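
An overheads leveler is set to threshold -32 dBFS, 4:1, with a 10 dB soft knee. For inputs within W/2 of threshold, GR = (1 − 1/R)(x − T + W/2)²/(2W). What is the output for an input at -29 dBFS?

x − T + W/2 = -29 − (-32) + 5 = 8.
GR = (1 − 1/4) × 8² / 20 = 0.75 × 64 / 20 = 2.4 dB.
Output = -29 − 2.4 = -31.4 dBFS.

-31.4 dBFS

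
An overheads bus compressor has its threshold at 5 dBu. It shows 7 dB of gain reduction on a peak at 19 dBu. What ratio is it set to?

2:1

Input overshoot = 19 − 5 = 14 dB.
Output overshoot = 14 − 7 = 7 dB.
Ratio = input overshoot / output overshoot = 14 / 7 = 2.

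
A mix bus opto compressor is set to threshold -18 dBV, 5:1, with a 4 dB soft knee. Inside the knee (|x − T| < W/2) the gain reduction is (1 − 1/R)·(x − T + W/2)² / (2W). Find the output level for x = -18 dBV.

x − T + W/2 = -18 − (-18) + 2 = 2.
GR = (1 − 1/5) × 2² / 8 = 0.8 × 4 / 8 = 0.4 dB.
Output = -18 − 0.4 = -18.4 dBV.

-18.4 dBV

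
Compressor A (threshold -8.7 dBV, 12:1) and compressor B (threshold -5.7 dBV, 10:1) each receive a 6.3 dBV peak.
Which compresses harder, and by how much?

A, by 2.95 dB

A: GR = 15 − 15/12 = 13.75 dB.
B: GR = 12 − 12/10 = 10.8 dB.
A applies 2.95 dB more gain reduction.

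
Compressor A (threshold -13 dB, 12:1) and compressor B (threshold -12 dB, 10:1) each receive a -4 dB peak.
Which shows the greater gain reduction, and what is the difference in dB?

A: overshoot 9 dB → output overshoot 0.75 dB → GR 8.25 dB.
B: overshoot 8 dB → output overshoot 0.8 dB → GR 7.2 dB.
Difference: 1.05 dB in favour of A.

A, by 1.05 dB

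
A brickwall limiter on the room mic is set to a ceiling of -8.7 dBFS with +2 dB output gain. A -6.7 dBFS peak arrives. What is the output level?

At ∞:1, everything above -8.7 dBFS is held at the ceiling.
Output gain then adds 2 dB: -8.7 + 2 = -6.7 dBFS.

-6.7 dBFS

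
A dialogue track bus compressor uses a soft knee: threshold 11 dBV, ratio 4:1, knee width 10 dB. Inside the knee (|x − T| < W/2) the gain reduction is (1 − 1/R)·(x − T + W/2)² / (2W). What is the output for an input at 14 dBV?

11.6 dBV

x − T + W/2 = 14 − 11 + 5 = 8.
GR = (1 − 1/4) × 8² / 20 = 0.75 × 64 / 20 = 2.4 dB.
Output = 14 − 2.4 = 11.6 dBV.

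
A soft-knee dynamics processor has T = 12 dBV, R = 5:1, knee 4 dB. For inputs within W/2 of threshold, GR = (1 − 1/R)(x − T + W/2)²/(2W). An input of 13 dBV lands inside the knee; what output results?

x − T + W/2 = 13 − 12 + 2 = 3.
GR = (1 − 1/5) × 3² / 8 = 0.8 × 9 / 8 = 0.9 dB.
Output = 13 − 0.9 = 12.1 dBV.

12.1 dBV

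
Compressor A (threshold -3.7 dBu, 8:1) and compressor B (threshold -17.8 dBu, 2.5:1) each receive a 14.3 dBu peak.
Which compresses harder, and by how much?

A: GR = 18 − 18/8 = 15.75 dB.
B: GR = 32.1 − 32.1/2.5 = 19.26 dB.
B reduces 3.51 dB more.

B, by 3.51 dB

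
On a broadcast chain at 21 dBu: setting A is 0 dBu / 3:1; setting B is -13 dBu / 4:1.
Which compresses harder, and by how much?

B, by 11.5 dB

A: 21 dB over, compressed to 7 dB over, so 14 dB of GR.
B: 34 dB over, compressed to 8.5 dB over, so 25.5 dB of GR.
B reduces 11.5 dB more.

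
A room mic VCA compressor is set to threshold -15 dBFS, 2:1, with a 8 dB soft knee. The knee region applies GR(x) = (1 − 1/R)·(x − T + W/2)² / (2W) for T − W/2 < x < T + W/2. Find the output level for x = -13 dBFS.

x − T + W/2 = -13 − (-15) + 4 = 6.
GR = (1 − 1/2) × 6² / 16 = 0.5 × 36 / 16 = 1.125 dB.
Output = -13 − 1.125 = -14.125 dBFS.

-14.125 dBFS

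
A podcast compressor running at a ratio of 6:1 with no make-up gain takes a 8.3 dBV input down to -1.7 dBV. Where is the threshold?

Input is 12 dB above T (since output overshoot × R = input overshoot: (-1.7 − T)·6 = 8.3 − T gives T = -3.7 dBV).
Check: -3.7 + (8.3 − (-3.7))/6 = -3.7 + 2 = -1.7 dBV. ✓

-3.7 dBV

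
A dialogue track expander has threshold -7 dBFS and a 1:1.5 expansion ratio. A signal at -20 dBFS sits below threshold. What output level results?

-26.5 dBFS

The input is 13 dB below the -7 dBFS threshold.
A 1:1.5 expander multiplies undershoot by 1.5: 13 × 1.5 = 19.5 dB below threshold.
Output = -7 − 19.5 = -26.5 dBFS.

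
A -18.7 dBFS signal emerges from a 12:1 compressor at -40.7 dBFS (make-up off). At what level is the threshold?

Gain reduction = -18.7 − (-40.7) = 22 dB; output overshoot = GR / (R − 1) = 22 / 11 = 2 dB.
Threshold = output − output overshoot = -40.7 − 2 = -42.7 dBFS.

-42.7 dBFS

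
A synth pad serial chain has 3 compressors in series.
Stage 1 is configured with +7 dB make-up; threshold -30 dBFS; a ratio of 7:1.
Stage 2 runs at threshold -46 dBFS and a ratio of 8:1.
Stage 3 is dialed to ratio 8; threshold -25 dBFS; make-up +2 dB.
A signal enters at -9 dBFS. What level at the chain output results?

Stage 1: -9 dBFS is 21 dB over -30 dBFS; at 7:1 that becomes 3 dB over, giving -27 dBFS; +7 dB make-up → -20 dBFS.
Stage 2: overshoot 26 dB → 26/8 = 3.25 dB → -42.75 dBFS.
Stage 3: below threshold (-42.75 ≤ -25); passes unchanged; make-up brings it to -40.75 dBFS.

-40.75 dBFS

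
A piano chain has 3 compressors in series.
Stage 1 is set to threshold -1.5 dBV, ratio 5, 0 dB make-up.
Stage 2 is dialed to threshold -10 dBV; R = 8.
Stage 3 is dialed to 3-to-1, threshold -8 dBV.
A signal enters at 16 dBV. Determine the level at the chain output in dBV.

-8.5 dBV

Stage 1: 16 dBV is 17.5 dB over -1.5 dBV; at 5:1 that becomes 3.5 dB over, giving 2 dBV.
Stage 2: 12 dB above -10 dBV, reduced 8:1 to 1.5 dB above → -8.5 dBV.
Stage 3: below threshold (-8.5 ≤ -8); passes unchanged; output -8.5 dBV.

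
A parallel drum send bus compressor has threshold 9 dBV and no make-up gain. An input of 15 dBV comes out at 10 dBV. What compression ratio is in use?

6:1

Input overshoot = 15 − 9 = 6 dB; output overshoot = 10 − 9 = 1 dB.
Ratio = 6 / 1 = 6.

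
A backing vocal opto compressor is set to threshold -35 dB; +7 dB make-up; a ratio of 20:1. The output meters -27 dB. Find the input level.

Remove make-up: -27 − 7 = -34 dB.
That's 1 dB above the -35 dB threshold.
Undo the ratio: input overshoot = 1 × 20 = 20 dB, giving input = -15 dB.

-15 dB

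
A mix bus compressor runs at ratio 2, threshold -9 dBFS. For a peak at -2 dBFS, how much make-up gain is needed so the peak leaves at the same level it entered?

Overshoot 7 dB → 7/2 = 3.5 dB after compression, so the compressed level is -9 + 3.5 = -5.5 dBFS.
Make-up = target − compressed = -2 − (-5.5) = 3.5 dB.

3.5 dB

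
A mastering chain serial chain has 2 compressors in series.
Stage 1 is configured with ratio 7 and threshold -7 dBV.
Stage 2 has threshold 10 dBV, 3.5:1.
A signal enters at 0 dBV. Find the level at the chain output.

Stage 1: 0 dBV is 7 dB over -7 dBV; at 7:1 that becomes 1 dB over, giving -6 dBV.
Stage 2: below threshold (-6 ≤ 10); passes unchanged; output -6 dBV.

-6 dBV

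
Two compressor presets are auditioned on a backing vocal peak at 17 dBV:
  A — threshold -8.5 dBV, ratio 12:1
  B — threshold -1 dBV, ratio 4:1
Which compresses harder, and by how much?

A: 25.5 dB over, compressed to 2.125 dB over, so 23.375 dB of GR.
B: 18 dB over, compressed to 4.5 dB over, so 13.5 dB of GR.
A reduces 9.875 dB more.

A, by 9.875 dB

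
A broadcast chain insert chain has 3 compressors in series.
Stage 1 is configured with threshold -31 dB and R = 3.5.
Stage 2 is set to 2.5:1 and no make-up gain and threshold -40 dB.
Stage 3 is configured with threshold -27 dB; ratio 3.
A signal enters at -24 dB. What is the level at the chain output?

Stage 1: -24 dB is 7 dB over -31 dB; at 3.5:1 that becomes 2 dB over, giving -29 dB.
Stage 2: overshoot 11 dB → 11/2.5 = 4.4 dB → -35.6 dB.
Stage 3: -35.6 dB is at or below the -27 dB threshold — no compression; output -35.6 dB.

-35.6 dB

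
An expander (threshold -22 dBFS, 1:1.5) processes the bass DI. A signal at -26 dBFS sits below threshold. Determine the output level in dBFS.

-28 dBFS

The input is 4 dB below the -22 dBFS threshold.
A 1:1.5 expander multiplies undershoot by 1.5: 4 × 1.5 = 6 dB below threshold.
Output = -22 − 6 = -28 dBFS.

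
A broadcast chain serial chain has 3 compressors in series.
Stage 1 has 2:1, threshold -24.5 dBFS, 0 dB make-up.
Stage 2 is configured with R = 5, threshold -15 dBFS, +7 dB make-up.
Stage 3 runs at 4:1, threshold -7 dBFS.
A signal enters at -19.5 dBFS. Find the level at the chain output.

-15 dBFS

Stage 1: overshoot 5 dB → 5/2 = 2.5 dB → -22 dBFS.
Stage 2: -22 dBFS is at or below the -15 dBFS threshold — no compression; make-up brings it to -15 dBFS.
Stage 3: -15 dBFS is at or below the -7 dBFS threshold — no compression; output -15 dBFS.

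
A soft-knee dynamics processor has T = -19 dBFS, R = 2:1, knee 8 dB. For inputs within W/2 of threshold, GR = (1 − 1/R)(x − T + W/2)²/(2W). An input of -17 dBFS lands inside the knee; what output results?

x − T + W/2 = -17 − (-19) + 4 = 6.
GR = (1 − 1/2) × 6² / 16 = 0.5 × 36 / 16 = 1.125 dB.
Output = -17 − 1.125 = -18.125 dBFS.

-18.125 dBFS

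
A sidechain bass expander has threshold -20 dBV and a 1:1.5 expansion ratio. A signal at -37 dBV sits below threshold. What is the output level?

-45.5 dBV

The input is 17 dB below the -20 dBV threshold.
A 1:1.5 expander multiplies undershoot by 1.5: 17 × 1.5 = 25.5 dB below threshold.
Output = -20 − 25.5 = -45.5 dBV.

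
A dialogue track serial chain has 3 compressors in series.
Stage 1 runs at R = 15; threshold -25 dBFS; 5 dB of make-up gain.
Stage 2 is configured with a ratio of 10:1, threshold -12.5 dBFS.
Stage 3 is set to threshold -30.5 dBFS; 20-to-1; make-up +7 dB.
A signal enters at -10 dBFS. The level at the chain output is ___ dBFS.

-22.925 dBFS

Stage 1: -10 dBFS is 15 dB over -25 dBFS; at 15:1 that becomes 1 dB over, giving -24 dBFS; +5 dB make-up → -19 dBFS.
Stage 2: below threshold (-19 ≤ -12.5); passes unchanged; output -19 dBFS.
Stage 3: -19 dBFS is 11.5 dB over -30.5 dBFS; at 20:1 that becomes 0.575 dB over, giving -29.925 dBFS; +7 dB make-up → -22.925 dBFS.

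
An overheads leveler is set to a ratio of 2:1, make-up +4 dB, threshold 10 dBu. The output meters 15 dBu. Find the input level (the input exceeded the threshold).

Remove make-up: 15 − 4 = 11 dBu.
That's 1 dB above the 10 dBu threshold.
Undo the ratio: input overshoot = 1 × 2 = 2 dB, giving input = 12 dBu.

12 dBu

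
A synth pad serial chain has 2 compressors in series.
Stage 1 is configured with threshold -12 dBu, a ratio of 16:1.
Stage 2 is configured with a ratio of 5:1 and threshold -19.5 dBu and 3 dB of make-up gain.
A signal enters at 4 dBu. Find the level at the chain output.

Stage 1: overshoot 16 dB → 16/16 = 1 dB → -11 dBu.
Stage 2: -11 dBu is 8.5 dB over -19.5 dBu; at 5:1 that becomes 1.7 dB over, giving -17.8 dBu; +3 dB make-up → -14.8 dBu.

-14.8 dBu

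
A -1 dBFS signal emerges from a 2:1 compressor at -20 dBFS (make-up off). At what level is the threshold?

-39 dBFS

Let T be the threshold. Output overshoot = (input overshoot)/R, so -20 − T = (-1 − T)/2.
2·(-20 − T) = -1 − T → 1·T = -40 − (-1) = -39.
T = -39/1 = -39 dBFS.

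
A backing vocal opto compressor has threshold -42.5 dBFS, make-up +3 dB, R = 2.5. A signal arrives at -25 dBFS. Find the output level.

Overshoot: -25 − (-42.5) = 17.5 dB.
The 17.5 dB excess becomes 7 dB after 2.5:1 reduction.
That puts the output at -35.5 dBFS; make-up adds 3 dB, giving -32.5 dBFS.

-32.5 dBFS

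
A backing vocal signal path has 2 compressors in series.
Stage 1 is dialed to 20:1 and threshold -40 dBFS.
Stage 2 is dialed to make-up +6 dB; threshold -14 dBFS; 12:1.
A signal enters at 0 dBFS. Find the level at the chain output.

Stage 1: 40 dB above -40 dBFS, reduced 20:1 to 2 dB above → -38 dBFS.
Stage 2: below threshold (-38 ≤ -14); passes unchanged; make-up brings it to -32 dBFS.

-32 dBFS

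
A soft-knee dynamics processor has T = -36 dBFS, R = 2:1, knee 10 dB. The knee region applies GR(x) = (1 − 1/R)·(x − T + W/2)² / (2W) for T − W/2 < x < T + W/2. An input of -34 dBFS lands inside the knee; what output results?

x − T + W/2 = -34 − (-36) + 5 = 7.
GR = (1 − 1/2) × 7² / 20 = 0.5 × 49 / 20 = 1.225 dB.
Output = -34 − 1.225 = -35.225 dBFS.

-35.225 dBFS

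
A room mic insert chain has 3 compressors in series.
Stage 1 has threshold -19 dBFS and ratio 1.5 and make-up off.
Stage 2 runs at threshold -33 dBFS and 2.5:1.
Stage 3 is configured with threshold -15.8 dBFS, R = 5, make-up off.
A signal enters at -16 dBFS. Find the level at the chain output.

Stage 1: -16 dBFS is 3 dB over -19 dBFS; at 1.5:1 that becomes 2 dB over, giving -17 dBFS.
Stage 2: -17 dBFS is 16 dB over -33 dBFS; at 2.5:1 that becomes 6.4 dB over, giving -26.6 dBFS.
Stage 3: -26.6 dBFS is at or below the -15.8 dBFS threshold — no compression; output -26.6 dBFS.

-26.6 dBFS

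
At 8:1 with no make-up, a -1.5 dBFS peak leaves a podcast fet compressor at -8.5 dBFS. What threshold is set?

Let T be the threshold. Output overshoot = (input overshoot)/R, so -8.5 − T = (-1.5 − T)/8.
8·(-8.5 − T) = -1.5 − T → 7·T = -68 − (-1.5) = -66.5.
T = -66.5/7 = -9.5 dBFS.

-9.5 dBFS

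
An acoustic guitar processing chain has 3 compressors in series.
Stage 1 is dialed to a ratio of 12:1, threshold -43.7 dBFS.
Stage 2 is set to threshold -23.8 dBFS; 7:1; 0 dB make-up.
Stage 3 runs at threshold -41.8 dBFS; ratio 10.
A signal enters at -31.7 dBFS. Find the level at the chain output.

Stage 1: 12 dB above -43.7 dBFS, reduced 12:1 to 1 dB above → -42.7 dBFS.
Stage 2: -42.7 dBFS is at or below the -23.8 dBFS threshold — no compression; output -42.7 dBFS.
Stage 3: -42.7 dBFS ≤ -41.8 dBFS, so stage 3 doesn't engage; output -42.7 dBFS.

-42.7 dBFS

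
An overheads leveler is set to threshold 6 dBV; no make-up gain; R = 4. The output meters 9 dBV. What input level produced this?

That's 3 dB above the 6 dBV threshold.
Before 4:1 compression the overshoot was 3 × 4 = 12 dB, so input = 6 + 12 = 18 dBV.

18 dBV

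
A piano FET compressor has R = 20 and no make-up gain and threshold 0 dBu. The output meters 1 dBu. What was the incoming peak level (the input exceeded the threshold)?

20 dBu

That's 1 dB above the 0 dBu threshold.
Before 20:1 compression the overshoot was 1 × 20 = 20 dB, so input = 0 + 20 = 20 dBu.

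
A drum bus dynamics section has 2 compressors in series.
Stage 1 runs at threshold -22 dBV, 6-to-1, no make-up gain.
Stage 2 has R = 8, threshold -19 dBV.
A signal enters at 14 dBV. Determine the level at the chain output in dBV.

Stage 1: 36 dB above -22 dBV, reduced 6:1 to 6 dB above → -16 dBV.
Stage 2: 3 dB above -19 dBV, reduced 8:1 to 0.375 dB above → -18.625 dBV.

-18.625 dBV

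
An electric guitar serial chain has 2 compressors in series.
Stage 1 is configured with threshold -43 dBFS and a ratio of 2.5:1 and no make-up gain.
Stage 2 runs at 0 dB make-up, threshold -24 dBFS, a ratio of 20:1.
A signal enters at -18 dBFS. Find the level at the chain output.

-33 dBFS

Stage 1: overshoot 25 dB → 25/2.5 = 10 dB → -33 dBFS.
Stage 2: -33 dBFS is at or below the -24 dBFS threshold — no compression; output -33 dBFS.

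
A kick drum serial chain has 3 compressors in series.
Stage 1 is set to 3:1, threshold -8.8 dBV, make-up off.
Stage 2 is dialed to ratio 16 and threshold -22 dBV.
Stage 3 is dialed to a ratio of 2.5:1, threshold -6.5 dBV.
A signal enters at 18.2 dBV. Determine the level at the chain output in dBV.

Stage 1: 27 dB above -8.8 dBV, reduced 3:1 to 9 dB above → 0.2 dBV.
Stage 2: 0.2 dBV is 22.2 dB over -22 dBV; at 16:1 that becomes 1.3875 dB over, giving -20.6125 dBV.
Stage 3: -20.6125 dBV ≤ -6.5 dBV, so stage 3 doesn't engage; output -20.6125 dBV.

-20.6125 dBV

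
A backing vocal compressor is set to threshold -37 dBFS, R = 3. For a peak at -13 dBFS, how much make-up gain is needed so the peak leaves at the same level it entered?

16 dB

Overshoot 24 dB → 24/3 = 8 dB after compression, so the compressed level is -37 + 8 = -29 dBFS.
Make-up = target − compressed = -13 − (-29) = 16 dB.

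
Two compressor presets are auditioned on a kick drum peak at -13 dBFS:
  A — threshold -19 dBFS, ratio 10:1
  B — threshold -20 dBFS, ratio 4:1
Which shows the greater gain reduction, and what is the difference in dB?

A, by 0.15 dB

A: GR = 6 − 6/10 = 5.4 dB.
B: GR = 7 − 7/4 = 5.25 dB.
Difference: 0.15 dB in favour of A.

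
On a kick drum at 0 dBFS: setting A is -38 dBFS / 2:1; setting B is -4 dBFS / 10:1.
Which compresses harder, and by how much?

A, by 15.4 dB

A: GR = 38 − 38/2 = 19 dB.
B: GR = 4 − 4/10 = 3.6 dB.
A reduces 15.4 dB more.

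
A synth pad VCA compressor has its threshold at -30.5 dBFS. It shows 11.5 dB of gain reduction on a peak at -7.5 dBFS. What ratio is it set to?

Input overshoot = -7.5 − (-30.5) = 23 dB.
Output overshoot = 23 − 11.5 = 11.5 dB.
Ratio = input overshoot / output overshoot = 23 / 11.5 = 2.

2:1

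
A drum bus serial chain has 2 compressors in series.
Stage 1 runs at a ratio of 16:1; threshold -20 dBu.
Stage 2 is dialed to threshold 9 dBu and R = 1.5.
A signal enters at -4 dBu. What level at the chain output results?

-19 dBu

Stage 1: -4 dBu is 16 dB over -20 dBu; at 16:1 that becomes 1 dB over, giving -19 dBu.
Stage 2: -19 dBu is at or below the 9 dBu threshold — no compression; output -19 dBu.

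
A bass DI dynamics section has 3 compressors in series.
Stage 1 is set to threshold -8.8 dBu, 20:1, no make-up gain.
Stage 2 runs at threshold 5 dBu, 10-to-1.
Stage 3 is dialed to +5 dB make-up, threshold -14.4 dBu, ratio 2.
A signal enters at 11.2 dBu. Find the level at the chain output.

Stage 1: 20 dB above -8.8 dBu, reduced 20:1 to 1 dB above → -7.8 dBu.
Stage 2: below threshold (-7.8 ≤ 5); passes unchanged; output -7.8 dBu.
Stage 3: 6.6 dB above -14.4 dBu, reduced 2:1 to 3.3 dB above → -11.1 dBu; +5 dB make-up → -6.1 dBu.

-6.1 dBu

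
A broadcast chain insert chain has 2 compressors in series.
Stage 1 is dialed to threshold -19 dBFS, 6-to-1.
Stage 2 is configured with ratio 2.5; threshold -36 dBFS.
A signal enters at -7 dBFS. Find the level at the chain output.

Stage 1: 12 dB above -19 dBFS, reduced 6:1 to 2 dB above → -17 dBFS.
Stage 2: 19 dB above -36 dBFS, reduced 2.5:1 to 7.6 dB above → -28.4 dBFS.

-28.4 dBFS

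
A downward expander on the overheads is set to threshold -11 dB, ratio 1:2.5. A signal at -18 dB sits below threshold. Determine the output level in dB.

The input is 7 dB below the -11 dB threshold.
A 1:2.5 expander multiplies undershoot by 2.5: 7 × 2.5 = 17.5 dB below threshold.
Output = -11 − 17.5 = -28.5 dB.

-28.5 dB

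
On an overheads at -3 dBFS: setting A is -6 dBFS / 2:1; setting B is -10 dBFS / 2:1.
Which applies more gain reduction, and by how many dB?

A: GR = 3 − 3/2 = 1.5 dB.
B: GR = 7 − 7/2 = 3.5 dB.
B reduces 2 dB more.

B, by 2 dB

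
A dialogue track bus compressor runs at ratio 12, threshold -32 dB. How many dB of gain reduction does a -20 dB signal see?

-20 dB exceeds the threshold by 12 dB.
At 12:1, output sits 12/12 = 1 dB above threshold.
So the signal is attenuated by 12 − 1 = 11 dB.

11 dB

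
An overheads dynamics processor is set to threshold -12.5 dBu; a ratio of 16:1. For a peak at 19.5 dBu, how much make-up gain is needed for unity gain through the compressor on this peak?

Without make-up, output = threshold + overshoot/16 = -12.5 + 2 = -10.5 dBu.
Gap to target: 30 dB.

30 dB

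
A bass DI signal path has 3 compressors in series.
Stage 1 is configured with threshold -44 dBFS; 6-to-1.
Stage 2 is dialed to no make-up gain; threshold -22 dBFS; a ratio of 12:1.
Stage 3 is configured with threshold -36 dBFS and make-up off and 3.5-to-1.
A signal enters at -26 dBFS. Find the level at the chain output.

-41 dBFS

Stage 1: overshoot 18 dB → 18/6 = 3 dB → -41 dBFS.
Stage 2: -41 dBFS is at or below the -22 dBFS threshold — no compression; output -41 dBFS.
Stage 3: below threshold (-41 ≤ -36); passes unchanged; output -41 dBFS.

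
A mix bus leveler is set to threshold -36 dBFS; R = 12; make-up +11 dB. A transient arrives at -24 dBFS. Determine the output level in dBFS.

The input is 12 dB above the -36 dBFS threshold.
At 12:1 the overshoot is divided by 12, leaving 1 dB above threshold.
So the level is -36 + 1 = -35 dBFS; make-up adds 11 dB, giving -24 dBFS.

-24 dBFS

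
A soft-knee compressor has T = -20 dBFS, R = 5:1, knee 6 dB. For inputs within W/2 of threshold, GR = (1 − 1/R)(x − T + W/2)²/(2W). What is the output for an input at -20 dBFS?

-20.6 dBFS

x − T + W/2 = -20 − (-20) + 3 = 3.
GR = (1 − 1/5) × 3² / 12 = 0.8 × 9 / 12 = 0.6 dB.
Output = -20 − 0.6 = -20.6 dBFS.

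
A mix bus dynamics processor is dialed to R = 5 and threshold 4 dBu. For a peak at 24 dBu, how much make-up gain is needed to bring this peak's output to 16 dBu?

Without make-up, output = threshold + overshoot/5 = 4 + 4 = 8 dBu.
Gap to target: 8 dB.

8 dB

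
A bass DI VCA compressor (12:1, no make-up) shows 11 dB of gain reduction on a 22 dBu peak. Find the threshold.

Gain reduction = 22 − 11 = 11 dB; output overshoot = GR / (R − 1) = 11 / 11 = 1 dB.
Threshold = output − output overshoot = 11 − 1 = 10 dBu.

10 dBu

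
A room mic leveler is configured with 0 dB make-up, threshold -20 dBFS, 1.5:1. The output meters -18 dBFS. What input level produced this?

Post-compression overshoot = -18 − (-20) = 2 dB.
Undo the ratio: input overshoot = 2 × 1.5 = 3 dB, giving input = -17 dBFS.

-17 dBFS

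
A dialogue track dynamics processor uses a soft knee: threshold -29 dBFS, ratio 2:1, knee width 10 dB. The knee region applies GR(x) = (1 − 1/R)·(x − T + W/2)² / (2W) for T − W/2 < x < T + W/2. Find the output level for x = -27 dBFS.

x − T + W/2 = -27 − (-29) + 5 = 7.
GR = (1 − 1/2) × 7² / 20 = 0.5 × 49 / 20 = 1.225 dB.
Output = -27 − 1.225 = -28.225 dBFS.

-28.225 dBFS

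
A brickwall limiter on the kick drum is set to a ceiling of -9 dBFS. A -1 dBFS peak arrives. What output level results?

-9 dBFS

The limiter clamps the peak to its -9 dBFS ceiling.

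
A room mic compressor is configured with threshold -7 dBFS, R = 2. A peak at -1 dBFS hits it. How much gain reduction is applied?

Overshoot = -1 − (-7) = 6 dB.
At 2:1, output sits 6/2 = 3 dB above threshold.
Gain reduction = 6 − 3 = 3 dB.

3 dB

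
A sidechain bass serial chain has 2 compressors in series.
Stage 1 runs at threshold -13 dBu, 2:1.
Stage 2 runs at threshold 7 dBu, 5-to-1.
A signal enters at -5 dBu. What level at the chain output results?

Stage 1: 8 dB above -13 dBu, reduced 2:1 to 4 dB above → -9 dBu.
Stage 2: below threshold (-9 ≤ 7); passes unchanged; output -9 dBu.

-9 dBu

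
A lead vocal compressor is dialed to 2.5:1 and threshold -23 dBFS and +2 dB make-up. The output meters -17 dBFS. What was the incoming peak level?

-13 dBFS

Stripping the +2 dB make-up gives -19 dBFS at the gain stage.
That's 4 dB above the -23 dBFS threshold.
Before 2.5:1 compression the overshoot was 4 × 2.5 = 10 dB, so input = -23 + 10 = -13 dBFS.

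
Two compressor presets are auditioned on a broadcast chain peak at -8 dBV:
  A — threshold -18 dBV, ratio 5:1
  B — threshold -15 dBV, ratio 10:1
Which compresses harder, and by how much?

A: 10 dB over, compressed to 2 dB over, so 8 dB of GR.
B: 7 dB over, compressed to 0.7 dB over, so 6.3 dB of GR.
A reduces 1.7 dB more.

A, by 1.7 dB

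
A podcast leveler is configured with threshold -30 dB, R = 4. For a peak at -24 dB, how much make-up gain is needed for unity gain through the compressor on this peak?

4.5 dB

Overshoot 6 dB → 6/4 = 1.5 dB after compression, so the compressed level is -30 + 1.5 = -28.5 dB.
Make-up = target − compressed = -24 − (-28.5) = 4.5 dB.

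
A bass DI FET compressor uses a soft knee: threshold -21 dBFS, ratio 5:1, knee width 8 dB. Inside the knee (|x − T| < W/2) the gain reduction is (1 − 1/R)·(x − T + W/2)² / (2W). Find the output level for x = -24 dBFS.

-24.05 dBFS

x − T + W/2 = -24 − (-21) + 4 = 1.
GR = (1 − 1/5) × 1² / 16 = 0.8 × 1 / 16 = 0.05 dB.
Output = -24 − 0.05 = -24.05 dBFS.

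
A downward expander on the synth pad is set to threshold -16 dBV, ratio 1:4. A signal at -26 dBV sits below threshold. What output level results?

The input is 10 dB below the -16 dBV threshold.
A 1:4 expander multiplies undershoot by 4: 10 × 4 = 40 dB below threshold.
Output = -16 − 40 = -56 dBV.

-56 dBV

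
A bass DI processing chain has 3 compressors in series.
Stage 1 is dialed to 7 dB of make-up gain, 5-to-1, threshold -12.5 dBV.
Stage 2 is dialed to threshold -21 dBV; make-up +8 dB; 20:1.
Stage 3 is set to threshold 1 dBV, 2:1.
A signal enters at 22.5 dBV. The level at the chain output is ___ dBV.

-11.875 dBV

Stage 1: 35 dB above -12.5 dBV, reduced 5:1 to 7 dB above → -5.5 dBV; +7 dB make-up → 1.5 dBV.
Stage 2: 1.5 dBV is 22.5 dB over -21 dBV; at 20:1 that becomes 1.125 dB over, giving -19.875 dBV; +8 dB make-up → -11.875 dBV.
Stage 3: -11.875 dBV ≤ 1 dBV, so stage 3 doesn't engage; output -11.875 dBV.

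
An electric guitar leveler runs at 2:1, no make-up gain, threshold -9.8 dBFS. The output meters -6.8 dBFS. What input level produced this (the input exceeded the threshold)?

-3.8 dBFS

Post-compression overshoot = -6.8 − (-9.8) = 3 dB.
Undo the ratio: input overshoot = 3 × 2 = 6 dB, giving input = -3.8 dBFS.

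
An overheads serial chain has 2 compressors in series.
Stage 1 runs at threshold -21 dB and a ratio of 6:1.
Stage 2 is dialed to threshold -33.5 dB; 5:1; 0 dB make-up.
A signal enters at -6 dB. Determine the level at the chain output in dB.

-30.5 dB

Stage 1: 15 dB above -21 dB, reduced 6:1 to 2.5 dB above → -18.5 dB.
Stage 2: 15 dB above -33.5 dB, reduced 5:1 to 3 dB above → -30.5 dB.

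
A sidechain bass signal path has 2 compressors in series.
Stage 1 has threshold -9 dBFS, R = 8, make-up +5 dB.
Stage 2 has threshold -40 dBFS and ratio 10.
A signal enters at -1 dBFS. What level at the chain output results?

Stage 1: -1 dBFS is 8 dB over -9 dBFS; at 8:1 that becomes 1 dB over, giving -8 dBFS; +5 dB make-up → -3 dBFS.
Stage 2: -3 dBFS is 37 dB over -40 dBFS; at 10:1 that becomes 3.7 dB over, giving -36.3 dBFS.

-36.3 dBFS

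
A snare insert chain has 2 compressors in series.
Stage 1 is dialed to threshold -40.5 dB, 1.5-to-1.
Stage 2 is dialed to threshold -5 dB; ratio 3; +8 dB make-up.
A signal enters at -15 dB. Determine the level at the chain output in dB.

Stage 1: overshoot 25.5 dB → 25.5/1.5 = 17 dB → -23.5 dB.
Stage 2: -23.5 dB is at or below the -5 dB threshold — no compression; make-up brings it to -15.5 dB.

-15.5 dB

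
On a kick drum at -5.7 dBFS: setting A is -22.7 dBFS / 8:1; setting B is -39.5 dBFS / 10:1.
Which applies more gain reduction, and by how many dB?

A: 17 dB over, compressed to 2.125 dB over, so 14.875 dB of GR.
B: 33.8 dB over, compressed to 3.38 dB over, so 30.42 dB of GR.
Difference: 15.545 dB in favour of B.

B, by 15.545 dB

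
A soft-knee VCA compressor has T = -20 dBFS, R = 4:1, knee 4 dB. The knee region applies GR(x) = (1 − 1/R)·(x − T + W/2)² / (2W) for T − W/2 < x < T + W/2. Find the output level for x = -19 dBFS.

-19.84375 dBFS

x − T + W/2 = -19 − (-20) + 2 = 3.
GR = (1 − 1/4) × 3² / 8 = 0.75 × 9 / 8 = 0.84375 dB.
Output = -19 − 0.84375 = -19.84375 dBFS.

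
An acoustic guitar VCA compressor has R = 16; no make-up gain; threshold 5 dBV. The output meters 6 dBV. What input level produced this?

The compressed level sits 6 − 5 = 1 dB over threshold.
Undo the ratio: input overshoot = 1 × 16 = 16 dB, giving input = 21 dBV.

21 dBV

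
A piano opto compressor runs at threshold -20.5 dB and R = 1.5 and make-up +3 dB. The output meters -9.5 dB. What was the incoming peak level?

Remove make-up: -9.5 − 3 = -12.5 dB.
The compressed level sits -12.5 − (-20.5) = 8 dB over threshold.
Undo the ratio: input overshoot = 8 × 1.5 = 12 dB, giving input = -8.5 dB.

-8.5 dB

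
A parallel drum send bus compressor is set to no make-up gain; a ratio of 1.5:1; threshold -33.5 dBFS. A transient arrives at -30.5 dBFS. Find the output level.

-30.5 dBFS sits 3 dB over threshold.
At 1.5:1 the overshoot is divided by 1.5, leaving 2 dB above threshold.
That puts the output at -31.5 dBFS.

-31.5 dBFS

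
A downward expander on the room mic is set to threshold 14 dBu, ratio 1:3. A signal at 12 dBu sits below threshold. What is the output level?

8 dBu

Undershoot = 14 − 12 = 2 dB.
At 1:3, that expands to 6 dB under threshold.
Output = 14 − 6 = 8 dBu.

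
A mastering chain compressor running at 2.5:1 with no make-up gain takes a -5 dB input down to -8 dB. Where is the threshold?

-10 dB

Let T be the threshold. Output overshoot = (input overshoot)/R, so -8 − T = (-5 − T)/2.5.
2.5·(-8 − T) = -5 − T → 1.5·T = -20 − (-5) = -15.
T = -15/1.5 = -10 dB.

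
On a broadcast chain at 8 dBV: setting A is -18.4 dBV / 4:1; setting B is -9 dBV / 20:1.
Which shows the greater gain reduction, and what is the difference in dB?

A: overshoot 26.4 dB → output overshoot 6.6 dB → GR 19.8 dB.
B: overshoot 17 dB → output overshoot 0.85 dB → GR 16.15 dB.
Difference: 3.65 dB in favour of A.

A, by 3.65 dB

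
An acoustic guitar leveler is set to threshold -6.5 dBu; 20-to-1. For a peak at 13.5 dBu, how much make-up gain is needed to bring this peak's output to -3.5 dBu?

2 dB

Overshoot 20 dB → 20/20 = 1 dB after compression, so the compressed level is -6.5 + 1 = -5.5 dBu.
Make-up = target − compressed = -3.5 − (-5.5) = 2 dB.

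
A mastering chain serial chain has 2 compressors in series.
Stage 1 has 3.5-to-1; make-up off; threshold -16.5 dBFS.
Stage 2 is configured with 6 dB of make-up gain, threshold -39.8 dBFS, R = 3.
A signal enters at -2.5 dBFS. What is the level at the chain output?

-24.7 dBFS

Stage 1: 14 dB above -16.5 dBFS, reduced 3.5:1 to 4 dB above → -12.5 dBFS.
Stage 2: 27.3 dB above -39.8 dBFS, reduced 3:1 to 9.1 dB above → -30.7 dBFS; +6 dB make-up → -24.7 dBFS.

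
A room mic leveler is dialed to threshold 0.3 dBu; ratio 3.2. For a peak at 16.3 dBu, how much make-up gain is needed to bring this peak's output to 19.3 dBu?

Overshoot 16 dB → 16/3.2 = 5 dB after compression, so the compressed level is 0.3 + 5 = 5.3 dBu.
Make-up = target − compressed = 19.3 − 5.3 = 14 dB.

14 dB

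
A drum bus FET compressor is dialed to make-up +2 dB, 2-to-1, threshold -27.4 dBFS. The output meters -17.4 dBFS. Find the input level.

Remove make-up: -17.4 − 2 = -19.4 dBFS.
Post-compression overshoot = -19.4 − (-27.4) = 8 dB.
Input overshoot = R × output overshoot = 16 dB → input = -27.4 + 16 = -11.4 dBFS.

-11.4 dBFS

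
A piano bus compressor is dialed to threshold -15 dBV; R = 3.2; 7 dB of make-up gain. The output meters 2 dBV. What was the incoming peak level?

17 dBV

Remove make-up: 2 − 7 = -5 dBV.
That's 10 dB above the -15 dBV threshold.
Before 3.2:1 compression the overshoot was 10 × 3.2 = 32 dB, so input = -15 + 32 = 17 dBV.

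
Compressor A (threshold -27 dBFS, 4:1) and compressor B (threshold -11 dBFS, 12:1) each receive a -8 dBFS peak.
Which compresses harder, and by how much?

A: overshoot 19 dB → output overshoot 4.75 dB → GR 14.25 dB.
B: overshoot 3 dB → output overshoot 0.25 dB → GR 2.75 dB.
A applies 11.5 dB more gain reduction.

A, by 11.5 dB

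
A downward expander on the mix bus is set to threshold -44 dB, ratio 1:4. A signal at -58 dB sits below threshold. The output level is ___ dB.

Below threshold, a 1:4 expander applies gain = (4−1)×(T − x) of attenuation.
(4−1) × 14 = 42 dB, so output = -58 − 42 = -100 dB.

-100 dB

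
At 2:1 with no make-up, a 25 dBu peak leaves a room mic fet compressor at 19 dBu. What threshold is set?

Gain reduction = 25 − 19 = 6 dB; output overshoot = GR / (R − 1) = 6 / 1 = 6 dB.
Threshold = output − output overshoot = 19 − 6 = 13 dBu.

13 dBu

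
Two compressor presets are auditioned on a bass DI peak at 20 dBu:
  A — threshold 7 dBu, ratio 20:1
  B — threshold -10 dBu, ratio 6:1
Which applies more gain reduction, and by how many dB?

A: GR = 13 − 13/20 = 12.35 dB.
B: GR = 30 − 30/6 = 25 dB.
B reduces 12.65 dB more.

B, by 12.65 dB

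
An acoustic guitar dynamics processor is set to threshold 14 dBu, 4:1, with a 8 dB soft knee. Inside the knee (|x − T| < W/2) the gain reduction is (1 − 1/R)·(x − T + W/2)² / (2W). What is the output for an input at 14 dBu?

x − T + W/2 = 14 − 14 + 4 = 4.
GR = (1 − 1/4) × 4² / 16 = 0.75 × 16 / 16 = 0.75 dB.
Output = 14 − 0.75 = 13.25 dBu.

13.25 dBu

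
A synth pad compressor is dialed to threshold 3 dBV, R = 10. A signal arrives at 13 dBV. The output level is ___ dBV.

13 dBV sits 10 dB over threshold.
At 10:1 the overshoot is divided by 10, leaving 1 dB above threshold.
So the level is 3 + 1 = 4 dBV.

4 dBV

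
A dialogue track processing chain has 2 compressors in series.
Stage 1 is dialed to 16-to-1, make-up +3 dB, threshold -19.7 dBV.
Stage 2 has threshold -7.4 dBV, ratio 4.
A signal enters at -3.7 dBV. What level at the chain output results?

-15.7 dBV

Stage 1: overshoot 16 dB → 16/16 = 1 dB → -18.7 dBV; +3 dB make-up → -15.7 dBV.
Stage 2: -15.7 dBV ≤ -7.4 dBV, so stage 2 doesn't engage; output -15.7 dBV.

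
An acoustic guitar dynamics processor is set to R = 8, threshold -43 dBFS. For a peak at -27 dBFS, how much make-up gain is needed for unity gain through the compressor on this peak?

14 dB

Overshoot 16 dB → 16/8 = 2 dB after compression, so the compressed level is -43 + 2 = -41 dBFS.
Make-up = target − compressed = -27 − (-41) = 14 dB.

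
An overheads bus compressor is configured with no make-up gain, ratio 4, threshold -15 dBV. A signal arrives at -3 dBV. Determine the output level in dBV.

-12 dBV

The input is 12 dB above the -15 dBV threshold.
At 4:1 the overshoot is divided by 4, leaving 3 dB above threshold.
So the level is -15 + 3 = -12 dBV.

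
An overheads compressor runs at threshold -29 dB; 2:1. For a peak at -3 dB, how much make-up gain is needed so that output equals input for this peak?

Without make-up, output = threshold + overshoot/2 = -29 + 13 = -16 dB.
Gap to target: 13 dB.

13 dB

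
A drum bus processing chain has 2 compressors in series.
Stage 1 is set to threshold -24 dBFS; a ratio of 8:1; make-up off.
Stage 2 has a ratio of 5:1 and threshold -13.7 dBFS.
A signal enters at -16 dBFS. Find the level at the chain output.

Stage 1: overshoot 8 dB → 8/8 = 1 dB → -23 dBFS.
Stage 2: -23 dBFS ≤ -13.7 dBFS, so stage 2 doesn't engage; output -23 dBFS.

-23 dBFS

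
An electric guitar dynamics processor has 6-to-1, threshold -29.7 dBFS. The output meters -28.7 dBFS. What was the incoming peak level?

The compressed level sits -28.7 − (-29.7) = 1 dB over threshold.
Before 6:1 compression the overshoot was 1 × 6 = 6 dB, so input = -29.7 + 6 = -23.7 dBFS.

-23.7 dBFS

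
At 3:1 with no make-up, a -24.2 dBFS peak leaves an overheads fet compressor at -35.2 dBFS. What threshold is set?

Let T be the threshold. Output overshoot = (input overshoot)/R, so -35.2 − T = (-24.2 − T)/3.
3·(-35.2 − T) = -24.2 − T → 2·T = -105.6 − (-24.2) = -81.4.
T = -81.4/2 = -40.7 dBFS.

-40.7 dBFS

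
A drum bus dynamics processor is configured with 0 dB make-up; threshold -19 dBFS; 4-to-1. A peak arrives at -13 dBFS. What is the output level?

-13 dBFS sits 6 dB over threshold.
At 4:1 the overshoot is divided by 4, leaving 1.5 dB above threshold.
Output = -19 + 1.5 = -17.5 dBFS.

-17.5 dBFS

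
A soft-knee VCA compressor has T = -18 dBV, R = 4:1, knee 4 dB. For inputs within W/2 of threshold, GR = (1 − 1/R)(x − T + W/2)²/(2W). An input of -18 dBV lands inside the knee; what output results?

x − T + W/2 = -18 − (-18) + 2 = 2.
GR = (1 − 1/4) × 2² / 8 = 0.75 × 4 / 8 = 0.375 dB.
Output = -18 − 0.375 = -18.375 dBV.

-18.375 dBV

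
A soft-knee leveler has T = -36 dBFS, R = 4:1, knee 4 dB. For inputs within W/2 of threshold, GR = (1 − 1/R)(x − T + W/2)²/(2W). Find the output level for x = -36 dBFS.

-36.375 dBFS

x − T + W/2 = -36 − (-36) + 2 = 2.
GR = (1 − 1/4) × 2² / 8 = 0.75 × 4 / 8 = 0.375 dB.
Output = -36 − 0.375 = -36.375 dBFS.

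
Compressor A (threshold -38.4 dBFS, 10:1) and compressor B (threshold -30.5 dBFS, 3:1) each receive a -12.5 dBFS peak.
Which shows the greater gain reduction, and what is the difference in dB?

A, by 11.31 dB

A: 25.9 dB over, compressed to 2.59 dB over, so 23.31 dB of GR.
B: 18 dB over, compressed to 6 dB over, so 12 dB of GR.
A reduces 11.31 dB more.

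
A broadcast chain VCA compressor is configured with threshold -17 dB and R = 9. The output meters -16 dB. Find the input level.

-8 dB

The compressed level sits -16 − (-17) = 1 dB over threshold.
Undo the ratio: input overshoot = 1 × 9 = 9 dB, giving input = -8 dB.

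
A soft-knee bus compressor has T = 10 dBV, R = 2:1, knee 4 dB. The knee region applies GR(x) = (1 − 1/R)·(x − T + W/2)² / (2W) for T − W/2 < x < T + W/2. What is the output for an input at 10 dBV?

9.75 dBV

x − T + W/2 = 10 − 10 + 2 = 2.
GR = (1 − 1/2) × 2² / 8 = 0.5 × 4 / 8 = 0.25 dB.
Output = 10 − 0.25 = 9.75 dBV.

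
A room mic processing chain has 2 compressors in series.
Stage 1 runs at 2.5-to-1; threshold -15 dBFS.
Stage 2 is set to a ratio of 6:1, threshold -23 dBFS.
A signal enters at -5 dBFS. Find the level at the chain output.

-21 dBFS

Stage 1: -5 dBFS is 10 dB over -15 dBFS; at 2.5:1 that becomes 4 dB over, giving -11 dBFS.
Stage 2: overshoot 12 dB → 12/6 = 2 dB → -21 dBFS.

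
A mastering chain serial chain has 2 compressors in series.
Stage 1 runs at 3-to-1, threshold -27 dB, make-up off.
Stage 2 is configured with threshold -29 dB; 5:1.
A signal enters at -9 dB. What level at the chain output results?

Stage 1: 18 dB above -27 dB, reduced 3:1 to 6 dB above → -21 dB.
Stage 2: overshoot 8 dB → 8/5 = 1.6 dB → -27.4 dB.

-27.4 dB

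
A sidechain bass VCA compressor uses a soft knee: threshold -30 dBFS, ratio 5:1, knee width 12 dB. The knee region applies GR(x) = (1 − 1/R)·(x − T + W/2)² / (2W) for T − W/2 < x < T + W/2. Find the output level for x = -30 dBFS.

x − T + W/2 = -30 − (-30) + 6 = 6.
GR = (1 − 1/5) × 6² / 24 = 0.8 × 36 / 24 = 1.2 dB.
Output = -30 − 1.2 = -31.2 dBFS.

-31.2 dBFS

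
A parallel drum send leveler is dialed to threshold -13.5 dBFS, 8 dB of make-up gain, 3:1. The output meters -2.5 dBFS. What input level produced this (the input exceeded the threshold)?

-4.5 dBFS

Stripping the +8 dB make-up gives -10.5 dBFS at the gain stage.
The compressed level sits -10.5 − (-13.5) = 3 dB over threshold.
Before 3:1 compression the overshoot was 3 × 3 = 9 dB, so input = -13.5 + 9 = -4.5 dBFS.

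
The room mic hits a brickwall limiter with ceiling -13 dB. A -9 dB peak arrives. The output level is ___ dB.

The limiter clamps the peak to its -13 dB ceiling.

-13 dB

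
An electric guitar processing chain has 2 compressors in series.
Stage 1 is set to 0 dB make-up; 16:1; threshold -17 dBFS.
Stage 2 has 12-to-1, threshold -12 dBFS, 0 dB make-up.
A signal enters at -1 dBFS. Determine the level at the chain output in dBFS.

Stage 1: -1 dBFS is 16 dB over -17 dBFS; at 16:1 that becomes 1 dB over, giving -16 dBFS.
Stage 2: below threshold (-16 ≤ -12); passes unchanged; output -16 dBFS.

-16 dBFS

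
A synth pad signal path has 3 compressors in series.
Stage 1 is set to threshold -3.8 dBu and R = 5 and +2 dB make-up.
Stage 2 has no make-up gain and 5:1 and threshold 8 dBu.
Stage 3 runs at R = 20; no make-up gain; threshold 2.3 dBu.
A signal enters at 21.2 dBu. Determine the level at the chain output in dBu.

2.345 dBu

Stage 1: overshoot 25 dB → 25/5 = 5 dB → 1.2 dBu; +2 dB make-up → 3.2 dBu.
Stage 2: 3.2 dBu ≤ 8 dBu, so stage 2 doesn't engage; output 3.2 dBu.
Stage 3: 0.9 dB above 2.3 dBu, reduced 20:1 to 0.045 dB above → 2.345 dBu.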